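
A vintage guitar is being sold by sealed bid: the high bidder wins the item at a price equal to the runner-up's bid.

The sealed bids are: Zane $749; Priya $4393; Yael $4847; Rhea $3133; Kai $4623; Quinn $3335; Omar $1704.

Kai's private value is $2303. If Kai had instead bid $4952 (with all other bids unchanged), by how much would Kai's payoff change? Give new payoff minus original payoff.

−$2544

The highest bid among the other bidders is $4847; Kai's bid doesn't change that.
Original bid $4623: Kai is not highest (top rival bid is $4847); payoff $0.
Alternative bid $4952: Kai is highest, pays the top rival bid $4847; payoff $2303 − $4847 = −$2544.
Change in payoff = −$2544 − ($0) = −$2544.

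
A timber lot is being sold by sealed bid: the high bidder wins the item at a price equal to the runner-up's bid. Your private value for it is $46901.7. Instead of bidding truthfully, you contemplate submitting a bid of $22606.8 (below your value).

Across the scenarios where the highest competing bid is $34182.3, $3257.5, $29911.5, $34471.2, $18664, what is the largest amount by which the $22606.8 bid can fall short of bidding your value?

$34182.3: truthful gives $12719.4, deviation gives $0 → loss $12719.4.
$3257.5: same outcome either way → loss $0.
$29911.5: truthful gives $16990.2, deviation gives $0 → loss $16990.2.
$34471.2: truthful gives $12430.5, deviation gives $0 → loss $12430.5.
$18664: same outcome either way → loss $0.
Maximum loss: $16990.2.

$16990.2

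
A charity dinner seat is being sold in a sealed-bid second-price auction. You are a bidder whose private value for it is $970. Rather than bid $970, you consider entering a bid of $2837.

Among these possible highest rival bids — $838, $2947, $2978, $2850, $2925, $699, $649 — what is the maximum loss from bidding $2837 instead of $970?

$838: same outcome either way → loss $0.
$2947: same outcome either way → loss $0.
$2978: same outcome either way → loss $0.
$2850: same outcome either way → loss $0.
$2925: same outcome either way → loss $0.
$699: same outcome either way → loss $0.
$649: same outcome either way → loss $0.
Maximum loss: $0.

$0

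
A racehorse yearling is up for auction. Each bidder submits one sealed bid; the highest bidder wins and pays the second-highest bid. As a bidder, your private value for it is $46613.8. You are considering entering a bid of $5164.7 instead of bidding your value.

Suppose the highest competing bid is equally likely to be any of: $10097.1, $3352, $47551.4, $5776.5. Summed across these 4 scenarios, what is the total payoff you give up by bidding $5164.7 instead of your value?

$77354

The deviation costs you only when the competing bid falls strictly between $5164.7 and $46613.8; elsewhere both bids give the same outcome.
$10097.1: truthful payoff $36516.7, deviation payoff $0 → loss $36516.7.
$3352: outcomes coincide → loss $0.
$47551.4: outcomes coincide → loss $0.
$5776.5: truthful payoff $40837.3, deviation payoff $0 → loss $40837.3.
Total loss = $36516.7 + $40837.3 = $77354.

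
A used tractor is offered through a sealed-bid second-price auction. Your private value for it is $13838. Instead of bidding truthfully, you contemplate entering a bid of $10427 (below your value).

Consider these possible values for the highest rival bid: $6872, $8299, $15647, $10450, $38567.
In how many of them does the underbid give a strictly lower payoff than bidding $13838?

1

The deviation hurts exactly when the highest competing bid lies strictly between $10427 and $13838 — underbidding then forfeits a profitable win.
$6872: below both → same outcome either way.
$8299: below both → same outcome either way.
$15647: above both → same outcome either way.
$10450: inside the interval → strictly worse (loss $3388).
$38567: above both → same outcome either way.
Count: 1.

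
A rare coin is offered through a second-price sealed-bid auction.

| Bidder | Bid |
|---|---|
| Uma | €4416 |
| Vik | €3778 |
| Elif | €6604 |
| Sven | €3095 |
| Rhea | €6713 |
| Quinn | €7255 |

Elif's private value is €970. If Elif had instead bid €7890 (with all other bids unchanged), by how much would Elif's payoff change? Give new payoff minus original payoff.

The highest bid among the other bidders is €7255; Elif's bid doesn't change that.
Original bid €6604: Elif is not highest (top rival bid is €7255); payoff €0.
Alternative bid €7890: Elif is highest, pays the top rival bid €7255; payoff €970 − €7255 = −€6285.
Change in payoff = −€6285 − (€0) = −€6285.

−€6285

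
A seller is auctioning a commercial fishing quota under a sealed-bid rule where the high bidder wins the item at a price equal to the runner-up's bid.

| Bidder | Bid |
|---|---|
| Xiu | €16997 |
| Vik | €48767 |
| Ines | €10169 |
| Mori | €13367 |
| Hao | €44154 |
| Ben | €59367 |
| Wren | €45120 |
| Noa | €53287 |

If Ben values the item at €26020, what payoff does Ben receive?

−€27267

Highest bid: Ben at €59367, so Ben wins.
Second-highest bid: Noa at €53287 — that is the price the winner pays.
Ben's payoff = value − price = €26020 − €53287 = −€27267.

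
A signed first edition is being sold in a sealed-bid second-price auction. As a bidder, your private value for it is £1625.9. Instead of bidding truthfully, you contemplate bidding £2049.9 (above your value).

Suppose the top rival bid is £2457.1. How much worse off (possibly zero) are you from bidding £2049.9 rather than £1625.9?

Bidding your value £1625.9: you lose (since £1625.9 < £2457.1). Payoff £0.
Bidding £2049.9: you lose. Payoff £0.
Difference = £0 − £0 = £0; both bids lead to the same outcome because the competing bid is above both your value and your alternative bid.

£0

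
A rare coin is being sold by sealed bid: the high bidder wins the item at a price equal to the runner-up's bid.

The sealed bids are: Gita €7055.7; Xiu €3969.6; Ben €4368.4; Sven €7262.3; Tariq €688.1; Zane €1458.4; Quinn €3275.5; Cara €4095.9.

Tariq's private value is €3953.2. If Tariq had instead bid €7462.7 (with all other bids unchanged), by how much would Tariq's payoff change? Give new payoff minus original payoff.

−€3309.1

The highest bid among the other bidders is €7262.3; Tariq's bid doesn't change that.
Original bid €688.1: Tariq is not highest (top rival bid is €7262.3); payoff €0.
Alternative bid €7462.7: Tariq is highest, pays the top rival bid €7262.3; payoff €3953.2 − €7262.3 = −€3309.1.
Change in payoff = −€3309.1 − (€0) = −€3309.1.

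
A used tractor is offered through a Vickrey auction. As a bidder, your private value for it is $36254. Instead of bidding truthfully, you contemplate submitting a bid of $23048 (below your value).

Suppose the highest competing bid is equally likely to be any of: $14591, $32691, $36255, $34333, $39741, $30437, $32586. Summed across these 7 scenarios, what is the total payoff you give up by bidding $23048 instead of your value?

The deviation costs you only when the competing bid falls strictly between $23048 and $36254; elsewhere both bids give the same outcome.
$14591: outcomes coincide → loss $0.
$32691: truthful payoff $3563, deviation payoff $0 → loss $3563.
$36255: outcomes coincide → loss $0.
$34333: truthful payoff $1921, deviation payoff $0 → loss $1921.
$39741: outcomes coincide → loss $0.
$30437: truthful payoff $5817, deviation payoff $0 → loss $5817.
$32586: truthful payoff $3668, deviation payoff $0 → loss $3668.
Total loss = $3563 + $1921 + $5817 + $3668 = $14969.

$14969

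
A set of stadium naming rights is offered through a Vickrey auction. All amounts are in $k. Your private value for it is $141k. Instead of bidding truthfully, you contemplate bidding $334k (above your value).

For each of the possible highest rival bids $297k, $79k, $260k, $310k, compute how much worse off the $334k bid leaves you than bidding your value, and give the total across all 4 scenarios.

$444k

The deviation costs you only when the competing bid falls strictly between $141k and $334k; elsewhere both bids give the same outcome.
$297k: truthful payoff $0k, deviation payoff −$156k → loss $156k.
$79k: outcomes coincide → loss $0k.
$260k: truthful payoff $0k, deviation payoff −$119k → loss $119k.
$310k: truthful payoff $0k, deviation payoff −$169k → loss $169k.
Total loss = $156k + $119k + $169k = $444k.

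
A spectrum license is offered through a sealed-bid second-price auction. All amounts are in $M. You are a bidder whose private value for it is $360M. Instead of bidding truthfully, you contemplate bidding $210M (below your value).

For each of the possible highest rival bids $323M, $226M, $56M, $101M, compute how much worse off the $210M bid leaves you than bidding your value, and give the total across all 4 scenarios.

$171M

The deviation costs you only when the competing bid falls strictly between $210M and $360M; elsewhere both bids give the same outcome.
$323M: truthful payoff $37M, deviation payoff $0M → loss $37M.
$226M: truthful payoff $134M, deviation payoff $0M → loss $134M.
$56M: outcomes coincide → loss $0M.
$101M: outcomes coincide → loss $0M.
Total loss = $37M + $134M = $171M.
In a second-price auction your bid sets only whether you win, not what you pay, so bidding your true value is weakly dominant.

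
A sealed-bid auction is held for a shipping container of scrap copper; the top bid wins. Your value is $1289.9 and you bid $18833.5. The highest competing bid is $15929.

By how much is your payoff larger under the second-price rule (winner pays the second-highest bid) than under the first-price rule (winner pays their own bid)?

You have the highest bid, so you win under either rule.
Second-price: pay $15929 → payoff −$14639.1.
First-price: pay your own bid $18833.5 → payoff −$17543.6.
Difference = −$14639.1 − (−$17543.6) = $2904.5.

$2904.5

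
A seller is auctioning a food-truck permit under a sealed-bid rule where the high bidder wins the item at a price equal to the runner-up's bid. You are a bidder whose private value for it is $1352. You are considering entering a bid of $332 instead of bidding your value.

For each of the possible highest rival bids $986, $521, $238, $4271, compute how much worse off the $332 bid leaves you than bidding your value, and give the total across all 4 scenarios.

The deviation costs you only when the competing bid falls strictly between $332 and $1352; elsewhere both bids give the same outcome.
$986: truthful payoff $366, deviation payoff $0 → loss $366.
$521: truthful payoff $831, deviation payoff $0 → loss $831.
$238: outcomes coincide → loss $0.
$4271: outcomes coincide → loss $0.
Total loss = $366 + $831 = $1197.
Truthful bidding weakly dominates here: raising your bid can only win items priced above your value, and lowering it can only forfeit items priced below.

$1197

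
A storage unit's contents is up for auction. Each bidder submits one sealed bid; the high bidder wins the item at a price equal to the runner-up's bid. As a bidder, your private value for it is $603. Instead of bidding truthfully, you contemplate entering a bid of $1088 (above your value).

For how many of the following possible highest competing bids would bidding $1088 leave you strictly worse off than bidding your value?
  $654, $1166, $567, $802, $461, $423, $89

The deviation hurts exactly when the highest competing bid lies strictly between $603 and $1088 — overbidding then wins at a price above your value.
$654: inside the interval → strictly worse (loss $51).
$1166: above both → same outcome either way.
$567: below both → same outcome either way.
$802: inside the interval → strictly worse (loss $199).
$461: below both → same outcome either way.
$423: below both → same outcome either way.
$89: below both → same outcome either way.
Count: 2.

2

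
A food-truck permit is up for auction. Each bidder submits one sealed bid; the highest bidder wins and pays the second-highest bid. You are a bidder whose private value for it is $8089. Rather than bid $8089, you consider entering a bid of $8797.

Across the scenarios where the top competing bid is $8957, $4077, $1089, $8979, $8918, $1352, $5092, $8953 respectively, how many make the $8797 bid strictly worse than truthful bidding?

The deviation hurts exactly when the highest competing bid lies strictly between $8089 and $8797 — overbidding then wins at a price above your value.
$8957: above both → same outcome either way.
$4077: below both → same outcome either way.
$1089: below both → same outcome either way.
$8979: above both → same outcome either way.
$8918: above both → same outcome either way.
$1352: below both → same outcome either way.
$5092: below both → same outcome either way.
$8953: above both → same outcome either way.
Count: 0.

0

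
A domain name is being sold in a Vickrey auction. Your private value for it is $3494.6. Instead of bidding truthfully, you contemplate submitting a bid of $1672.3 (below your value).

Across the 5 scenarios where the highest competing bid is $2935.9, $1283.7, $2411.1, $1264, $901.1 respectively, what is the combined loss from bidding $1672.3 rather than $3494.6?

$1642.2

The deviation costs you only when the competing bid falls strictly between $1672.3 and $3494.6; elsewhere both bids give the same outcome.
$2935.9: truthful payoff $558.7, deviation payoff $0 → loss $558.7.
$1283.7: outcomes coincide → loss $0.
$2411.1: truthful payoff $1083.5, deviation payoff $0 → loss $1083.5.
$1264: outcomes coincide → loss $0.
$901.1: outcomes coincide → loss $0.
Total loss = $558.7 + $1083.5 = $1642.2.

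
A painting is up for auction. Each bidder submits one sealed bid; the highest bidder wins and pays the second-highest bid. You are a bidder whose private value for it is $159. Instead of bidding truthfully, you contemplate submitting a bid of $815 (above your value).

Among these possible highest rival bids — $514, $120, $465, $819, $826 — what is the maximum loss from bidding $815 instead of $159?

$514: truthful gives $0, deviation gives −$355 → loss $355.
$120: same outcome either way → loss $0.
$465: truthful gives $0, deviation gives −$306 → loss $306.
$819: same outcome either way → loss $0.
$826: same outcome either way → loss $0.
Maximum loss: $355.

$355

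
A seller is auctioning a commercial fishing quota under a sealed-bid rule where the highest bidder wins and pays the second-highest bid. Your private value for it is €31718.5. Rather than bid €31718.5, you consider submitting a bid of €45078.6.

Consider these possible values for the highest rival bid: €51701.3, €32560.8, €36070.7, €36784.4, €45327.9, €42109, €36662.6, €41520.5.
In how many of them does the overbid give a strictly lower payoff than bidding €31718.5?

6

The deviation hurts exactly when the highest competing bid lies strictly between €31718.5 and €45078.6 — overbidding then wins at a price above your value.
€51701.3: above both → same outcome either way.
€32560.8: inside the interval → strictly worse (loss €842.3).
€36070.7: inside the interval → strictly worse (loss €4352.2).
€36784.4: inside the interval → strictly worse (loss €5065.9).
€45327.9: above both → same outcome either way.
€42109: inside the interval → strictly worse (loss €10390.5).
€36662.6: inside the interval → strictly worse (loss €4944.1).
€41520.5: inside the interval → strictly worse (loss €9802).
Count: 6.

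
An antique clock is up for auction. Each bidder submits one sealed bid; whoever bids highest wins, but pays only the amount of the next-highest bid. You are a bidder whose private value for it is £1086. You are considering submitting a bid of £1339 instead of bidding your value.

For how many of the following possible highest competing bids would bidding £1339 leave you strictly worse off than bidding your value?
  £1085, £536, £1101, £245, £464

The deviation hurts exactly when the highest competing bid lies strictly between £1086 and £1339 — overbidding then wins at a price above your value.
£1085: below both → same outcome either way.
£536: below both → same outcome either way.
£1101: inside the interval → strictly worse (loss £15).
£245: below both → same outcome either way.
£464: below both → same outcome either way.
Count: 1.

1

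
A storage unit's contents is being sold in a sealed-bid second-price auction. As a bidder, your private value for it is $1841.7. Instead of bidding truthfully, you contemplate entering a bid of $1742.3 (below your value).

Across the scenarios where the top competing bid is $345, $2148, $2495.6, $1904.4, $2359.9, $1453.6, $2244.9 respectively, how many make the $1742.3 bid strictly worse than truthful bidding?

The deviation hurts exactly when the highest competing bid lies strictly between $1742.3 and $1841.7 — underbidding then forfeits a profitable win.
$345: below both → same outcome either way.
$2148: above both → same outcome either way.
$2495.6: above both → same outcome either way.
$1904.4: above both → same outcome either way.
$2359.9: above both → same outcome either way.
$1453.6: below both → same outcome either way.
$2244.9: above both → same outcome either way.
Count: 0.

0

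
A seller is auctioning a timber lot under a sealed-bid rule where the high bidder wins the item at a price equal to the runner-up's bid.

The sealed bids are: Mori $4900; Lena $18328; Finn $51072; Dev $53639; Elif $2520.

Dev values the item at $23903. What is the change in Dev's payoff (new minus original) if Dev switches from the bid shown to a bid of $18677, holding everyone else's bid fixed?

$27169

The highest bid among the other bidders is $51072; Dev's bid doesn't change that.
Original bid $53639: Dev is highest, pays the top rival bid $51072; payoff $23903 − $51072 = −$27169.
Alternative bid $18677: Dev is not highest (top rival bid is $51072); payoff $0.
Change in payoff = $0 − (−$27169) = $27169.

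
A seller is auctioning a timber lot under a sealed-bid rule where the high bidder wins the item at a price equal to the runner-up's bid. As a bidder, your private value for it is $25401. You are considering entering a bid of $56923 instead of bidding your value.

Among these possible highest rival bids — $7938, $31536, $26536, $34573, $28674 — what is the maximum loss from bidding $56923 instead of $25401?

$9172

$7938: same outcome either way → loss $0.
$31536: truthful gives $0, deviation gives −$6135 → loss $6135.
$26536: truthful gives $0, deviation gives −$1135 → loss $1135.
$34573: truthful gives $0, deviation gives −$9172 → loss $9172.
$28674: truthful gives $0, deviation gives −$3273 → loss $3273.
Maximum loss: $9172.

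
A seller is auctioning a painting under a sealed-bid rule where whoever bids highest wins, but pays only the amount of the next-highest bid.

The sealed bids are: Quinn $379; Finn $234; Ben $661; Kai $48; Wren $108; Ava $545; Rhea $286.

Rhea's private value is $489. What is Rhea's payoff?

Highest bid: Ben at $661, so Ben wins.
Second-highest bid: Ava at $545 — that is the price the winner pays.
Rhea did not win, so Rhea pays nothing and receives nothing: payoff $0.

$0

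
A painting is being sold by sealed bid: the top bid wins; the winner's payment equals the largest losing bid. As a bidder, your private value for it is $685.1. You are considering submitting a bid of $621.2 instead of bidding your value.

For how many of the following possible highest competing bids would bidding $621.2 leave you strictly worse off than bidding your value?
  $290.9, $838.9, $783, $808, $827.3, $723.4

0

The deviation hurts exactly when the highest competing bid lies strictly between $621.2 and $685.1 — underbidding then forfeits a profitable win.
$290.9: below both → same outcome either way.
$838.9: above both → same outcome either way.
$783: above both → same outcome either way.
$808: above both → same outcome either way.
$827.3: above both → same outcome either way.
$723.4: above both → same outcome either way.
Count: 0.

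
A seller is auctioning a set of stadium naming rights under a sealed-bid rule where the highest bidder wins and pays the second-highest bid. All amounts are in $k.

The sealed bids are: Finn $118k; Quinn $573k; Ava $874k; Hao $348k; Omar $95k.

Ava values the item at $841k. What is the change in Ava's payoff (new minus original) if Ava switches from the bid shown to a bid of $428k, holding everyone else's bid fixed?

−$268k

The highest bid among the other bidders is $573k; Ava's bid doesn't change that.
Original bid $874k: Ava is highest, pays the top rival bid $573k; payoff $841k − $573k = $268k.
Alternative bid $428k: Ava is not highest (top rival bid is $573k); payoff $0k.
Change in payoff = $0k − ($268k) = −$268k.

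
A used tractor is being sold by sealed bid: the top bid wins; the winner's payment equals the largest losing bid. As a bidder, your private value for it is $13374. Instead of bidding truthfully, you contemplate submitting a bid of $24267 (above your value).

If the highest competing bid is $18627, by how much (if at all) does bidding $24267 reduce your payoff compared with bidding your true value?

Bidding your value $13374: you lose (since $13374 < $18627). Payoff $0.
Bidding $24267: you win and pay $18627. Payoff $13374 − $18627 = −$5253.
The competing bid $18627 lies between your value and your inflated bid, so overbidding wins an item priced above your value.
Loss from deviating = $0 − (−$5253) = $5253.
In a second-price auction your bid sets only whether you win, not what you pay, so bidding your true value is weakly dominant.

$5253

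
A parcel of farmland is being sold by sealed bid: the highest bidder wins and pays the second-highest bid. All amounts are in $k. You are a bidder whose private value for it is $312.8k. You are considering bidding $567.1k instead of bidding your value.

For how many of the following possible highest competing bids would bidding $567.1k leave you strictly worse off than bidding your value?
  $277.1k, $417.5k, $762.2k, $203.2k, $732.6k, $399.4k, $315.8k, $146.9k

3

The deviation hurts exactly when the highest competing bid lies strictly between $312.8k and $567.1k — overbidding then wins at a price above your value.
$277.1k: below both → same outcome either way.
$417.5k: inside the interval → strictly worse (loss $104.7k).
$762.2k: above both → same outcome either way.
$203.2k: below both → same outcome either way.
$732.6k: above both → same outcome either way.
$399.4k: inside the interval → strictly worse (loss $86.6k).
$315.8k: inside the interval → strictly worse (loss $3k).
$146.9k: below both → same outcome either way.
Count: 3.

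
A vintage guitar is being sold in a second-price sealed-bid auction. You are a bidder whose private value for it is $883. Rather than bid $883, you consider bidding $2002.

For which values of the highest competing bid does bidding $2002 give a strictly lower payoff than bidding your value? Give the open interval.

If the competing bid is below $883, both bids win at the same price — no difference.
If it is above $2002, both bids lose — no difference.
If it lies strictly between $883 and $2002, bidding your value loses (payoff 0) while bidding $2002 wins at a price above your value (payoff negative).
So the deviation strictly hurts on the open interval ($883, $2002).

($883, $2002)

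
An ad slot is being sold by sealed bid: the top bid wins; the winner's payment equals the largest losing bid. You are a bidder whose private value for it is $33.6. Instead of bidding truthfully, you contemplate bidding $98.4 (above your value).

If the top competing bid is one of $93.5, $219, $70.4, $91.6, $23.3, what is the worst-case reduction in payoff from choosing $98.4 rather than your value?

$93.5: truthful gives $0, deviation gives −$59.9 → loss $59.9.
$219: same outcome either way → loss $0.
$70.4: truthful gives $0, deviation gives −$36.8 → loss $36.8.
$91.6: truthful gives $0, deviation gives −$58 → loss $58.
$23.3: same outcome either way → loss $0.
Maximum loss: $59.9.

$59.9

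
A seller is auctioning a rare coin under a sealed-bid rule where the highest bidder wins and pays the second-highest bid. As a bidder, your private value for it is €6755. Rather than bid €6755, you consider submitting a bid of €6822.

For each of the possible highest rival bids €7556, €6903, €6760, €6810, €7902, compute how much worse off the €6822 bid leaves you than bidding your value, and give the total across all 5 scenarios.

The deviation costs you only when the competing bid falls strictly between €6755 and €6822; elsewhere both bids give the same outcome.
€7556: outcomes coincide → loss €0.
€6903: outcomes coincide → loss €0.
€6760: truthful payoff €0, deviation payoff −€5 → loss €5.
€6810: truthful payoff €0, deviation payoff −€55 → loss €55.
€7902: outcomes coincide → loss €0.
Total loss = €5 + €55 = €60.

€60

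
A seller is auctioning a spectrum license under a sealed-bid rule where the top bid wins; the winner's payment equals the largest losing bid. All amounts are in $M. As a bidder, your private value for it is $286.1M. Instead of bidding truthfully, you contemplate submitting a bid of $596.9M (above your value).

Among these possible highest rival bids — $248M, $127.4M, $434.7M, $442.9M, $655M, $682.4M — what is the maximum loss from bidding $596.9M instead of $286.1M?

$156.8M

$248M: same outcome either way → loss $0M.
$127.4M: same outcome either way → loss $0M.
$434.7M: truthful gives $0M, deviation gives −$148.6M → loss $148.6M.
$442.9M: truthful gives $0M, deviation gives −$156.8M → loss $156.8M.
$655M: same outcome either way → loss $0M.
$682.4M: same outcome either way → loss $0M.
Maximum loss: $156.8M.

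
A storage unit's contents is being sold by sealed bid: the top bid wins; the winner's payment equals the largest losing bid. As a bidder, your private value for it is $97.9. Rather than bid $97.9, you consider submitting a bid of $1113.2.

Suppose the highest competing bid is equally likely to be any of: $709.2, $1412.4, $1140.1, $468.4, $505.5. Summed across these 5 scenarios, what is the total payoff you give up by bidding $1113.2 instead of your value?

The deviation costs you only when the competing bid falls strictly between $97.9 and $1113.2; elsewhere both bids give the same outcome.
$709.2: truthful payoff $0, deviation payoff −$611.3 → loss $611.3.
$1412.4: outcomes coincide → loss $0.
$1140.1: outcomes coincide → loss $0.
$468.4: truthful payoff $0, deviation payoff −$370.5 → loss $370.5.
$505.5: truthful payoff $0, deviation payoff −$407.6 → loss $407.6.
Total loss = $611.3 + $370.5 + $407.6 = $1389.4.

$1389.4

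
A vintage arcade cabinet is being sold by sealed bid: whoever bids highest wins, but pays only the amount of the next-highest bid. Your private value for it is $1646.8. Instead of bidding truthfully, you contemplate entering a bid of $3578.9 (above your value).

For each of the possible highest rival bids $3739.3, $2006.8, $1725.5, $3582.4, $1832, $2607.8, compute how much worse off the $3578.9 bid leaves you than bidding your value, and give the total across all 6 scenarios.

The deviation costs you only when the competing bid falls strictly between $1646.8 and $3578.9; elsewhere both bids give the same outcome.
$3739.3: outcomes coincide → loss $0.
$2006.8: truthful payoff $0, deviation payoff −$360 → loss $360.
$1725.5: truthful payoff $0, deviation payoff −$78.7 → loss $78.7.
$3582.4: outcomes coincide → loss $0.
$1832: truthful payoff $0, deviation payoff −$185.2 → loss $185.2.
$2607.8: truthful payoff $0, deviation payoff −$961 → loss $961.
Total loss = $360 + $78.7 + $185.2 + $961 = $1584.9.

$1584.9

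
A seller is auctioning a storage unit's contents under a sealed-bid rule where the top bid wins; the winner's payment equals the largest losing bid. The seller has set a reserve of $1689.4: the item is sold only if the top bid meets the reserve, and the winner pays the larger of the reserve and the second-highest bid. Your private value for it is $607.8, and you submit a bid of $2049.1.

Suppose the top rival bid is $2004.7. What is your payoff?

−$1396.9

Your bid $2049.1 is the highest and exceeds the reserve.
Price = max(second-highest bid, reserve) = max($2004.7, $1689.4) = $2004.7.
Payoff = $607.8 − $2004.7 = −$1396.9.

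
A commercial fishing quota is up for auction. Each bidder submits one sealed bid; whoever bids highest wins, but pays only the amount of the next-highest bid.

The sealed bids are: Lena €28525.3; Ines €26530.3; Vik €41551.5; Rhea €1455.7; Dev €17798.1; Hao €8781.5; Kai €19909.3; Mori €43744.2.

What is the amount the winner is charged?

Highest bid: Mori at €43744.2, so Mori wins.
Second-highest bid: Vik at €41551.5 — that is the price the winner pays.

€41551.5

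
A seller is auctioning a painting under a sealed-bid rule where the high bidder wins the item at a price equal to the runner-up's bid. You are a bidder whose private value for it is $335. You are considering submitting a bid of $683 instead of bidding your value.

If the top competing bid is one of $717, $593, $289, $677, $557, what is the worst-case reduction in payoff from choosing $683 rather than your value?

$717: same outcome either way → loss $0.
$593: truthful gives $0, deviation gives −$258 → loss $258.
$289: same outcome either way → loss $0.
$677: truthful gives $0, deviation gives −$342 → loss $342.
$557: truthful gives $0, deviation gives −$222 → loss $222.
Maximum loss: $342.

$342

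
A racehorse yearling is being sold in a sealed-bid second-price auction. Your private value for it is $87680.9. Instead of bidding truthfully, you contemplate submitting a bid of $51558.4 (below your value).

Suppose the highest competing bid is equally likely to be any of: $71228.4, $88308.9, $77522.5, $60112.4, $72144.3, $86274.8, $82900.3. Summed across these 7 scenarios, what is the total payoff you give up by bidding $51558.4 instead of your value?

The deviation costs you only when the competing bid falls strictly between $51558.4 and $87680.9; elsewhere both bids give the same outcome.
$71228.4: truthful payoff $16452.5, deviation payoff $0 → loss $16452.5.
$88308.9: outcomes coincide → loss $0.
$77522.5: truthful payoff $10158.4, deviation payoff $0 → loss $10158.4.
$60112.4: truthful payoff $27568.5, deviation payoff $0 → loss $27568.5.
$72144.3: truthful payoff $15536.6, deviation payoff $0 → loss $15536.6.
$86274.8: truthful payoff $1406.1, deviation payoff $0 → loss $1406.1.
$82900.3: truthful payoff $4780.6, deviation payoff $0 → loss $4780.6.
Total loss = $16452.5 + $10158.4 + $27568.5 + $15536.6 + $1406.1 + $4780.6 = $75902.7.

$75902.7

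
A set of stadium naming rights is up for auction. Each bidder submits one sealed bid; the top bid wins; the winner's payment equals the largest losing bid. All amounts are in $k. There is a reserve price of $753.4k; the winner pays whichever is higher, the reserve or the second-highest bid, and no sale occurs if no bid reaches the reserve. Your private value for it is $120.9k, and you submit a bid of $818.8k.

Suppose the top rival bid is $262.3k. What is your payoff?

−$632.5k

Your bid $818.8k is the highest and exceeds the reserve.
Price = max(second-highest bid, reserve) = max($262.3k, $753.4k) = $753.4k.
Payoff = $120.9k − $753.4k = −$632.5k.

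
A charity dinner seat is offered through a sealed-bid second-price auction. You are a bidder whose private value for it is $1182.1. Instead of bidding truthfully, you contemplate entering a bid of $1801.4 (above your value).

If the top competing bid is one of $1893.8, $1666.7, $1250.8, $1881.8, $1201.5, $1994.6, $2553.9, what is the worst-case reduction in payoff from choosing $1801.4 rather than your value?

$484.6

$1893.8: same outcome either way → loss $0.
$1666.7: truthful gives $0, deviation gives −$484.6 → loss $484.6.
$1250.8: truthful gives $0, deviation gives −$68.7 → loss $68.7.
$1881.8: same outcome either way → loss $0.
$1201.5: truthful gives $0, deviation gives −$19.4 → loss $19.4.
$1994.6: same outcome either way → loss $0.
$2553.9: same outcome either way → loss $0.
Maximum loss: $484.6.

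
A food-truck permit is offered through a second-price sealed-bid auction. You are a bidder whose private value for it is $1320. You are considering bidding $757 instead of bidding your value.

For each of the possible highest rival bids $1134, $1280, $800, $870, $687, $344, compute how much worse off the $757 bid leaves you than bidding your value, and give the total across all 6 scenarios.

$1196

The deviation costs you only when the competing bid falls strictly between $757 and $1320; elsewhere both bids give the same outcome.
$1134: truthful payoff $186, deviation payoff $0 → loss $186.
$1280: truthful payoff $40, deviation payoff $0 → loss $40.
$800: truthful payoff $520, deviation payoff $0 → loss $520.
$870: truthful payoff $450, deviation payoff $0 → loss $450.
$687: outcomes coincide → loss $0.
$344: outcomes coincide → loss $0.
Total loss = $186 + $40 + $520 + $450 = $1196.
Truthful bidding weakly dominates here: raising your bid can only win items priced above your value, and lowering it can only forfeit items priced below.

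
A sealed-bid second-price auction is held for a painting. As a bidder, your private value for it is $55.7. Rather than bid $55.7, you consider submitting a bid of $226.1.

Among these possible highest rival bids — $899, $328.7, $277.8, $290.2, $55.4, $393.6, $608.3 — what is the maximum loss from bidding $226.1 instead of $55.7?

$0

$899: same outcome either way → loss $0.
$328.7: same outcome either way → loss $0.
$277.8: same outcome either way → loss $0.
$290.2: same outcome either way → loss $0.
$55.4: same outcome either way → loss $0.
$393.6: same outcome either way → loss $0.
$608.3: same outcome either way → loss $0.
Maximum loss: $0.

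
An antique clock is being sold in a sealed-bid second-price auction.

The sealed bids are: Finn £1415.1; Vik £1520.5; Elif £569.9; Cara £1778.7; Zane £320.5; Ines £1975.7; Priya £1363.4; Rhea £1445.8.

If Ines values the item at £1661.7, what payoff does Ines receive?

−£117

Highest bid: Ines at £1975.7, so Ines wins.
Second-highest bid: Cara at £1778.7 — that is the price the winner pays.
Ines's payoff = value − price = £1661.7 − £1778.7 = −£117.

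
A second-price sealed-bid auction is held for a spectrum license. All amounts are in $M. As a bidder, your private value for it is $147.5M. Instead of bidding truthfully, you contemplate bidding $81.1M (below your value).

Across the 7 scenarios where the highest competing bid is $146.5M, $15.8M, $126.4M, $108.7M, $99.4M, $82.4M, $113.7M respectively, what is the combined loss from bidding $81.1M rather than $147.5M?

The deviation costs you only when the competing bid falls strictly between $81.1M and $147.5M; elsewhere both bids give the same outcome.
$146.5M: truthful payoff $1M, deviation payoff $0M → loss $1M.
$15.8M: outcomes coincide → loss $0M.
$126.4M: truthful payoff $21.1M, deviation payoff $0M → loss $21.1M.
$108.7M: truthful payoff $38.8M, deviation payoff $0M → loss $38.8M.
$99.4M: truthful payoff $48.1M, deviation payoff $0M → loss $48.1M.
$82.4M: truthful payoff $65.1M, deviation payoff $0M → loss $65.1M.
$113.7M: truthful payoff $33.8M, deviation payoff $0M → loss $33.8M.
Total loss = $1M + $21.1M + $38.8M + $48.1M + $65.1M + $33.8M = $207.9M.

$207.9M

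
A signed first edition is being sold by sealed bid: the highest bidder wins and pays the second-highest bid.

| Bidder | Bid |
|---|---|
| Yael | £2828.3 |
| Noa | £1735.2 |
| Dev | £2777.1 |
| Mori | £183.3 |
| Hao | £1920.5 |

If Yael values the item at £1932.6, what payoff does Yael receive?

Highest bid: Yael at £2828.3, so Yael wins.
Second-highest bid: Dev at £2777.1 — that is the price the winner pays.
Yael's payoff = value − price = £1932.6 − £2777.1 = −£844.5.

−£844.5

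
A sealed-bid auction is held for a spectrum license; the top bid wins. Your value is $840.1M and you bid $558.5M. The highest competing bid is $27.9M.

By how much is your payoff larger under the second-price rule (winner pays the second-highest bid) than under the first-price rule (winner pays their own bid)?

$530.6M

You have the highest bid, so you win under either rule.
Second-price: pay $27.9M → payoff $812.2M.
First-price: pay your own bid $558.5M → payoff $281.6M.
Difference = $812.2M − ($281.6M) = $530.6M.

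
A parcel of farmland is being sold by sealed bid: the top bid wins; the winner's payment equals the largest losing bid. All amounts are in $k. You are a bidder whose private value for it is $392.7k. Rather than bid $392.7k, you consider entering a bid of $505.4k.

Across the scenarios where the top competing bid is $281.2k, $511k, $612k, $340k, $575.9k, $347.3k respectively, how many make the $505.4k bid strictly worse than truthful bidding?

0

The deviation hurts exactly when the highest competing bid lies strictly between $392.7k and $505.4k — overbidding then wins at a price above your value.
$281.2k: below both → same outcome either way.
$511k: above both → same outcome either way.
$612k: above both → same outcome either way.
$340k: below both → same outcome either way.
$575.9k: above both → same outcome either way.
$347.3k: below both → same outcome either way.
Count: 0.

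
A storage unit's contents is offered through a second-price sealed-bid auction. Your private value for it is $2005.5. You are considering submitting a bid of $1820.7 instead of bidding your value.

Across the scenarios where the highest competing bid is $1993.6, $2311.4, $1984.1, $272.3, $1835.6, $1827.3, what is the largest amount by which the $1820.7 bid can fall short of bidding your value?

$1993.6: truthful gives $11.9, deviation gives $0 → loss $11.9.
$2311.4: same outcome either way → loss $0.
$1984.1: truthful gives $21.4, deviation gives $0 → loss $21.4.
$272.3: same outcome either way → loss $0.
$1835.6: truthful gives $169.9, deviation gives $0 → loss $169.9.
$1827.3: truthful gives $178.2, deviation gives $0 → loss $178.2.
Maximum loss: $178.2.

$178.2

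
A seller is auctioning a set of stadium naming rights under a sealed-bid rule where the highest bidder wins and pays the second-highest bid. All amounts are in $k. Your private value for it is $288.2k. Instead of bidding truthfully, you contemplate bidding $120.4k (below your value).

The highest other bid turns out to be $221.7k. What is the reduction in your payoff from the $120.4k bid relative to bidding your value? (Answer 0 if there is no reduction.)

$66.5k

Bidding your value $288.2k: you win (since $288.2k > $221.7k) and pay $221.7k. Payoff $66.5k.
Bidding $120.4k: you lose. Payoff $0k.
The competing bid $221.7k lies between your shaded bid and your value, so underbidding forfeits an item you could have won at a profitable price.
Loss from deviating = $66.5k − ($0k) = $66.5k.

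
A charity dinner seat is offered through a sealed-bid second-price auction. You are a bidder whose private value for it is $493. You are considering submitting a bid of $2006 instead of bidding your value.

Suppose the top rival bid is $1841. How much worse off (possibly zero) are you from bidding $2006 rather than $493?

Bidding your value $493: you lose (since $493 < $1841). Payoff $0.
Bidding $2006: you win and pay $1841. Payoff $493 − $1841 = −$1348.
The competing bid $1841 lies between your value and your inflated bid, so overbidding wins an item priced above your value.
Loss from deviating = $0 − (−$1348) = $1348.

$1348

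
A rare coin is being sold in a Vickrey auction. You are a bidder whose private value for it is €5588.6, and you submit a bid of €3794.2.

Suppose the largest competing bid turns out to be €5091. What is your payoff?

€0

Your bid €3794.2 is below the highest competing bid €5091, so you lose.
A losing bidder pays nothing and receives nothing: payoff = €0.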